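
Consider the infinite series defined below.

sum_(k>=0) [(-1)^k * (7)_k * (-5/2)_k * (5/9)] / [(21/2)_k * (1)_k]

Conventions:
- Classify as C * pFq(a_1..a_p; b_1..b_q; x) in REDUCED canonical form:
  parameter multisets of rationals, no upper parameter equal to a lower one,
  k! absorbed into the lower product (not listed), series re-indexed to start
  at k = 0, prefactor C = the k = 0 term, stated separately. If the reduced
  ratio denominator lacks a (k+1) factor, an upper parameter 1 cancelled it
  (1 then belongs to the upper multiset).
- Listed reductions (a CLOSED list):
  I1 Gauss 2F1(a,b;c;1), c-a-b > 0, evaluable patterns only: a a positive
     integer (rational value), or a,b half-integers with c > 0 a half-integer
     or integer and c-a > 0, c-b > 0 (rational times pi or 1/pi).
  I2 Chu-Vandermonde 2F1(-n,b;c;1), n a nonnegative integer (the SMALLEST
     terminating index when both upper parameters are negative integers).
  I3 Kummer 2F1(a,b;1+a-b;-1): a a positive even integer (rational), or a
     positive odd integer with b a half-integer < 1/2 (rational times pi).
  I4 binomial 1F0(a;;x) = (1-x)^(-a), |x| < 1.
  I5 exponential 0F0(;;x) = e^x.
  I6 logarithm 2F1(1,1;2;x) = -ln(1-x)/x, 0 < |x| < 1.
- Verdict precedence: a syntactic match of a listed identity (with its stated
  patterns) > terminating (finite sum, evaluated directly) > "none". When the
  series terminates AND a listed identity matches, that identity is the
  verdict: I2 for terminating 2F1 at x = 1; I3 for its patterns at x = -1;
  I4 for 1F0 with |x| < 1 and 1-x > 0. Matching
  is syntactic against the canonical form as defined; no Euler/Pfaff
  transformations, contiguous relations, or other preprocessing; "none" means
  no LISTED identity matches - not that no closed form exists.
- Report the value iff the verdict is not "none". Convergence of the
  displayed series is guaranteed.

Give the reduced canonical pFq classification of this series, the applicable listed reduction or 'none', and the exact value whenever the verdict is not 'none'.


Canonical form: C = 5/9 times 2F1 with upper {-5/2, 7}, lower {21/2}, x = -1. Verdict at x = -1: Kummer (I3) matches (x = -1; c = 21/2 equals 1+a-b for upper {-5/2, 7}: listed pattern). Its exact value is (8083075/12582912) * pi.

Key observation: t_0 = 5/9 here, and (1)_k (C = 5/9, x = -1) is k! itself.
Term ratio: r(k) = (-1) * (k-5/2) (k+7) / [(k+21/2) (k+1)] - rational; roots negated = parameters, x = (-1), C = 5/9.


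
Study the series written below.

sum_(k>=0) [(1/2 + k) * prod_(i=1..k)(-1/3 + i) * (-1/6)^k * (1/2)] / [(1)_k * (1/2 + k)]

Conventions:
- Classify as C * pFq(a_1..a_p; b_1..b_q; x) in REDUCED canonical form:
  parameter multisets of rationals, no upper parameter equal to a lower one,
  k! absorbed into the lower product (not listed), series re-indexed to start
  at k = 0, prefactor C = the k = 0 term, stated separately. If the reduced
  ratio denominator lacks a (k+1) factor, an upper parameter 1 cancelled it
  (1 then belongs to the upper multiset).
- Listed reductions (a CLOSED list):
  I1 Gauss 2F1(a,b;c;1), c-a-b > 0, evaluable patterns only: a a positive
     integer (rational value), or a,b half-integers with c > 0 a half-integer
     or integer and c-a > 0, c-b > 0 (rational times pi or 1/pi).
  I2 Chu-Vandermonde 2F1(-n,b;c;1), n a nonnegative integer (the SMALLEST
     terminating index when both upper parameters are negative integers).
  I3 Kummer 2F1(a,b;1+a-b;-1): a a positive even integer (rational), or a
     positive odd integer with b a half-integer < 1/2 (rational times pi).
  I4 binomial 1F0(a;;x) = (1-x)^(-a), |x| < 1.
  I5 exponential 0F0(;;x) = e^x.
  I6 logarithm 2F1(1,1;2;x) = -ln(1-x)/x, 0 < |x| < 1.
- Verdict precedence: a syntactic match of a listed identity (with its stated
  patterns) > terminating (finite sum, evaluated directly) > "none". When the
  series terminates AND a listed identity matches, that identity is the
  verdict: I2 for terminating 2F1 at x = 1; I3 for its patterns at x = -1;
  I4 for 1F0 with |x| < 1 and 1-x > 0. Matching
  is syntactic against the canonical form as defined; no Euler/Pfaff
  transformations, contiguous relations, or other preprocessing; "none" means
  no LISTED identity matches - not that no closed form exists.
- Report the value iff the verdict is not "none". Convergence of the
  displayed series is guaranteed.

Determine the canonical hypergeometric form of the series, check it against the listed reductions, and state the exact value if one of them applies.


Classification (C = 1/2): 1F0 with upper {2/3}, lower {-}, argument x = -1/6. Verdict: this is the binomial series (I4) (the 1F0 binomial series: exponent -2/3, x = -1/6). Sum: (1/2) * (7/6)^(-2/3).

Key step: t_0 = 1/2 here, and the factor k + 1/2 cancels (top and bottom), leaving prefactor 1/2.
Step ratio: r(k) = (-1/6) * (k+2/3) / [(k+1)] ; factor over Q: parameters, x = (-1/6), and C = 1/2.


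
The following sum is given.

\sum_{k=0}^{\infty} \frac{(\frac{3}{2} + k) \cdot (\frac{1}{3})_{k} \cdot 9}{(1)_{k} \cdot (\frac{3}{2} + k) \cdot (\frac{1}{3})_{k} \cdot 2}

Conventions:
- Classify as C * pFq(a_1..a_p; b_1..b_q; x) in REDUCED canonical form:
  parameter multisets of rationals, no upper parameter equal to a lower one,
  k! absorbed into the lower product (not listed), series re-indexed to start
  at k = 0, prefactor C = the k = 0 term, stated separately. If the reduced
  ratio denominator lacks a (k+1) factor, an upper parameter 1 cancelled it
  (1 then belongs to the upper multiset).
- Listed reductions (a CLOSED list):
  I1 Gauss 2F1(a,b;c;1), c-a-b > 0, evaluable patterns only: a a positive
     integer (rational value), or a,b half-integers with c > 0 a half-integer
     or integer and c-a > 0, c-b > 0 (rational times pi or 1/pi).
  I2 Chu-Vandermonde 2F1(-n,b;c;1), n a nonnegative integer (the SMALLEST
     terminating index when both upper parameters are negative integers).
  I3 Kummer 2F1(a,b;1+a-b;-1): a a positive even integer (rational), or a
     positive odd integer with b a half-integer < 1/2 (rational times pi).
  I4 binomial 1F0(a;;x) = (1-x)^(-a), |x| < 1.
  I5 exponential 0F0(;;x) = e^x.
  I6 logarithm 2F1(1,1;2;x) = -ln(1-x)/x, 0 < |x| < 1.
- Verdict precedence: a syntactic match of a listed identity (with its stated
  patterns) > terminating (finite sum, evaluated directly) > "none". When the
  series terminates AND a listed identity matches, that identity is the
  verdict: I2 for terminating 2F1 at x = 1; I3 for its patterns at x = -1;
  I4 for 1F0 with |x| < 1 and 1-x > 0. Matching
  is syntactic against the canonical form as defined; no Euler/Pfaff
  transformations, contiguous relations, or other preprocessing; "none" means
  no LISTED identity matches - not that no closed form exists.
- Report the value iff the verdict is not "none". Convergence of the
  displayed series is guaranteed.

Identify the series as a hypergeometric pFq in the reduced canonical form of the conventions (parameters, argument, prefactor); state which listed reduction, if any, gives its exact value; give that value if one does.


Prefactor \frac{9}{2}, argument 1: 0F0 with upper {-} over lower {-}. Verdict: the exponential series (I5) applies (the 0F0 exponential series at x = 1). Value: \frac{9}{2} \cdot e^{1}.

Key observation: with t_0 = \frac{9}{2}, the constant factors (prefactor 9/2) combine into one prefactor.
Adjacent-term ratio: r(k) = 1 * 1 / [(k+1)] - rational in k. x = 1; t_0 = \frac{9}{2}; negate the roots.


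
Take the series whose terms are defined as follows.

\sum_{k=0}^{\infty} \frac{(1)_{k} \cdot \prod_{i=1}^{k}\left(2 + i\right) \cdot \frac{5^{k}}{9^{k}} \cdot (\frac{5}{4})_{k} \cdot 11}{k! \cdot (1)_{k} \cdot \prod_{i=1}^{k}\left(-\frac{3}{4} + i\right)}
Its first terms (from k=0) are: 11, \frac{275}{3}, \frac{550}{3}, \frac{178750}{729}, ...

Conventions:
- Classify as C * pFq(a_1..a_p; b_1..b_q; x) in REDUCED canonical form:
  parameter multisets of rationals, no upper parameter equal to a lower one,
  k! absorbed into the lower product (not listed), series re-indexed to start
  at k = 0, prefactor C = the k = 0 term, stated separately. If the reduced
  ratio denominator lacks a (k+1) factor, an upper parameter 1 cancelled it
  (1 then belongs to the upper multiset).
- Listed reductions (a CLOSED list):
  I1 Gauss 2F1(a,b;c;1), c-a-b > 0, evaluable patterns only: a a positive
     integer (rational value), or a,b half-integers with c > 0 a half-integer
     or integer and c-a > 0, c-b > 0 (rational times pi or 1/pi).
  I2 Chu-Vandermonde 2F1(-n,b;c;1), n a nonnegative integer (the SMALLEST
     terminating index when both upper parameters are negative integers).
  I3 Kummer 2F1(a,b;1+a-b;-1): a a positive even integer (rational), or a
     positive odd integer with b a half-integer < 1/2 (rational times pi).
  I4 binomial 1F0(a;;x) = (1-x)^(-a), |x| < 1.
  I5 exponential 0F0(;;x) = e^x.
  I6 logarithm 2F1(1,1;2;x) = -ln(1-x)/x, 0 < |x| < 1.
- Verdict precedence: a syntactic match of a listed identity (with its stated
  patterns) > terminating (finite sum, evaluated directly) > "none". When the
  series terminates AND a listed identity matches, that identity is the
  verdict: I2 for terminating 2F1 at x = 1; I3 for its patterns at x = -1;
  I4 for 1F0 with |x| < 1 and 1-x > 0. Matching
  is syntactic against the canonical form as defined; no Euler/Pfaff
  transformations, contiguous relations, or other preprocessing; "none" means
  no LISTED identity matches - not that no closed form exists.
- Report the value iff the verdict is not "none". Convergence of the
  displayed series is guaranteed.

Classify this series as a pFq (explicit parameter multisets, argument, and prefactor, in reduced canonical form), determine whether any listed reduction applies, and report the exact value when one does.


At argument \frac{5}{9}: a 2F1 with upper {\frac{5}{4}, 3}, lower {\frac{1}{4}}, scaled by C = 11. Verdict: none. No listed pattern accepts 2F1(\frac{5}{4}, 3; \frac{1}{4}; \frac{5}{9}).

Key observation: with t_0 = 11, the running product (prefactor 11) telescopes to a rising factorial.
Step ratio: r(k) = \frac{5}{9} * (k+\frac{5}{4}) (k+3) / [(k+\frac{1}{4}) (k+1)] ; factor over Q: parameters, x = \frac{5}{9}, and C = 11.


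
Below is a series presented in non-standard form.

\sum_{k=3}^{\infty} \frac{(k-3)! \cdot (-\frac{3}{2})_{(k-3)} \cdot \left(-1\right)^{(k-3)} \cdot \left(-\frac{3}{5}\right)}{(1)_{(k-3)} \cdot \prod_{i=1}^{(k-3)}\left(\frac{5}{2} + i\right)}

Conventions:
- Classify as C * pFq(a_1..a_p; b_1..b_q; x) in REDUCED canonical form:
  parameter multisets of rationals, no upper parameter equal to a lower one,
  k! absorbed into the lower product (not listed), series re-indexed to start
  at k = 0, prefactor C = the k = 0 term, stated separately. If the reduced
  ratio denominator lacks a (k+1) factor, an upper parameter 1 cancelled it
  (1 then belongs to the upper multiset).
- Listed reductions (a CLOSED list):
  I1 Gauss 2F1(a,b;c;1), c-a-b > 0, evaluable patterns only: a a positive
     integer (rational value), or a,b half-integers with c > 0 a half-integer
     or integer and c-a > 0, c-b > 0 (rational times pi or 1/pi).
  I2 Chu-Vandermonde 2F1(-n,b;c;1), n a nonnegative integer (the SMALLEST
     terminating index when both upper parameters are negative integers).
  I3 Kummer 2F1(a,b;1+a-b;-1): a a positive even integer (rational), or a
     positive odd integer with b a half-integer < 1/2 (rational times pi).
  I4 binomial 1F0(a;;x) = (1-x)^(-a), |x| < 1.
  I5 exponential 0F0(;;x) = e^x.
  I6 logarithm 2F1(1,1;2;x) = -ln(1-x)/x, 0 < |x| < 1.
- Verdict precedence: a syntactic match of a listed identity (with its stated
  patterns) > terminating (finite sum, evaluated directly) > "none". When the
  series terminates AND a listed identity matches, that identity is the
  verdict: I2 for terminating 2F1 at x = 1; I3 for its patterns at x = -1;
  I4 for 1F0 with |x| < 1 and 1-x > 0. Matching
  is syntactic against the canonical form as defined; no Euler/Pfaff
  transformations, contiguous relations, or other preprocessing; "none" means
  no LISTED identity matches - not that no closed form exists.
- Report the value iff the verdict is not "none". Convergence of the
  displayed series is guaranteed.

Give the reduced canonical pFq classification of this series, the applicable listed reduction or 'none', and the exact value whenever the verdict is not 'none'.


Classification (C = -\frac{3}{5}): 2F1 with upper {-\frac{3}{2}, 1}, lower {\frac{7}{2}}, argument x = -1. Verdict: the Kummer evaluation I3 matches (x = -1; c = \frac{7}{2} equals 1+a-b for upper {-\frac{3}{2}, 1}: listed pattern). Exact value: \left(-\frac{9}{32}\right) \cdot \pi.

Structural cue: x = -1 and the lower running product (C = -3/5) is a rising factorial.
Ratio: r(k) = -1 * (k-\frac{3}{2}) (k+1) / [(k+\frac{7}{2}) (k+1)] - poly over poly, x = -1 from leading terms; C = -\frac{3}{5} at k = 0.


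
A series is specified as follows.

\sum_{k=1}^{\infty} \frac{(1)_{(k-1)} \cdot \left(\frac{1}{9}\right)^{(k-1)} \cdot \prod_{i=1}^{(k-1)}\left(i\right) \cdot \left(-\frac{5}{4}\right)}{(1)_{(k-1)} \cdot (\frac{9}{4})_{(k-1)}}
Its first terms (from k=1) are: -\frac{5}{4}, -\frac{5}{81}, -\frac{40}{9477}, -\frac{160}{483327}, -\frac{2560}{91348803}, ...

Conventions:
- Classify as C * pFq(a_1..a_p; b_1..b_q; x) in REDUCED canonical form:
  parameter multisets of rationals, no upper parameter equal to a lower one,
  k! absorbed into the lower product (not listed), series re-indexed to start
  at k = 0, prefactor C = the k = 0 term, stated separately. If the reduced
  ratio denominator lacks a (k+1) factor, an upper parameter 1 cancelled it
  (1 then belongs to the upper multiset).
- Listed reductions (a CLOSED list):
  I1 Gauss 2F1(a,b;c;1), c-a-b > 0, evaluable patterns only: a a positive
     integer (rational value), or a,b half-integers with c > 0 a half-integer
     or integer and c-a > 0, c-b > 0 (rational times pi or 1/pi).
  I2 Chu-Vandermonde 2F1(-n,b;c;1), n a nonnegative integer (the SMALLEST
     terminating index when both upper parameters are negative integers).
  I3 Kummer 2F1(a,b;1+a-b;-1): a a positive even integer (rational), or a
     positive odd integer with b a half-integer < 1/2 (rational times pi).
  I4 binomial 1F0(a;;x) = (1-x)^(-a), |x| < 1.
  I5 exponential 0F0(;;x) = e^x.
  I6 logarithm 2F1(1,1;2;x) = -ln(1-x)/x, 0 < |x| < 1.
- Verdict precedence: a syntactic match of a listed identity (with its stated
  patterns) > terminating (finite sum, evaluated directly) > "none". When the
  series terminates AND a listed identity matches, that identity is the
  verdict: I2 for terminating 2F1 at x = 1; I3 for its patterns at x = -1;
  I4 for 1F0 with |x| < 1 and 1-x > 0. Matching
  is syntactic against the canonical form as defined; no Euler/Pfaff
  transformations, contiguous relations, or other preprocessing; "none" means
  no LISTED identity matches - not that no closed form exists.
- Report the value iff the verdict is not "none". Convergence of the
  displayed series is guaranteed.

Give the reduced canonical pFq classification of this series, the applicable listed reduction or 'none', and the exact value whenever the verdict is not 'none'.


Structural cue: from the first term -\frac{5}{4}: the running product (prefactor -5/4) telescopes to a rising factorial.
Consecutive-term ratio: r(k) = \frac{1}{9} * (k+1) (k+1) / [(k+\frac{9}{4}) (k+1)] - rational in k, leading ratio \frac{1}{9}; with t_0 = -\frac{5}{4}, classification follows.

Prefactor -\frac{5}{4}, argument \frac{1}{9}: 2F1 with upper {1, 1} over lower {\frac{9}{4}}. Verdict: no listed reduction: x = \frac{1}{9} and upper {1, 1} fail every I1-I6 pattern.


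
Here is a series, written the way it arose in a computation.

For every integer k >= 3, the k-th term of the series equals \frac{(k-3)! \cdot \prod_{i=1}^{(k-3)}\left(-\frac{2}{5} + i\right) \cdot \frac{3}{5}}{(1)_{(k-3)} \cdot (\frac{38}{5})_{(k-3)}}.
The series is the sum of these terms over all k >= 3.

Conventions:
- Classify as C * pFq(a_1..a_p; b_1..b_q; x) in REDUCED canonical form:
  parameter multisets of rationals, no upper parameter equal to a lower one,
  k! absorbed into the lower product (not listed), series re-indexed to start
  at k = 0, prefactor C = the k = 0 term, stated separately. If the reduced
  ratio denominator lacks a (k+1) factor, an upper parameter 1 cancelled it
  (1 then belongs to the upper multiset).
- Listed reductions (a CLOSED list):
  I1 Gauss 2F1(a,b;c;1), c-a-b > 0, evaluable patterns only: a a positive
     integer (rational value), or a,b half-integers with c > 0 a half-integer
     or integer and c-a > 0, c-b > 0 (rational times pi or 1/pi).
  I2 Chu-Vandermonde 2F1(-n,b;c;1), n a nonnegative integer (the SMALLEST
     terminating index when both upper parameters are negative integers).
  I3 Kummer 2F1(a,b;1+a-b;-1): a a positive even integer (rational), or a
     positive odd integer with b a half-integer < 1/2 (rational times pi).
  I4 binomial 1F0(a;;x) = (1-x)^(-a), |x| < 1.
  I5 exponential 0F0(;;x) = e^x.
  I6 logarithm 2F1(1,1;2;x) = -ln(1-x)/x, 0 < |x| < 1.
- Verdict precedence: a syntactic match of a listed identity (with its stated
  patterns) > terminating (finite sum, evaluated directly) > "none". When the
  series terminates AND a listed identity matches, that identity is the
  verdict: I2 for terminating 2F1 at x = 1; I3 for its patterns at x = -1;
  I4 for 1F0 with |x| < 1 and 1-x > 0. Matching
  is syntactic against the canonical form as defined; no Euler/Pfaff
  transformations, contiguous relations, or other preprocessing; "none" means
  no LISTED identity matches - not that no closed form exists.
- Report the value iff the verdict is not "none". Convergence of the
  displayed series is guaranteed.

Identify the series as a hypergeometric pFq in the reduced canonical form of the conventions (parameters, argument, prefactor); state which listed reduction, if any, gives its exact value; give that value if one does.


Structural cue: with t_0 = \frac{3}{5}, the running product (prefactor 3/5) telescopes to a rising factorial.
Consecutive-term ratio: r(k) = 1 * (k+\frac{3}{5}) (k+1) / [(k+\frac{38}{5}) (k+1)] - rational in k. x = 1; t_0 = \frac{3}{5}; negate the roots.

This is \frac{3}{5} * 2F1(\frac{3}{5}, 1; \frac{38}{5}; 1) in reduced canonical form. Verdict: the Gauss summation I1 fires (x = 1: the Gamma ratio telescopes since c-a-b = 6 > 0 and a = 1 in Z>0). Hence: \frac{33}{50}.


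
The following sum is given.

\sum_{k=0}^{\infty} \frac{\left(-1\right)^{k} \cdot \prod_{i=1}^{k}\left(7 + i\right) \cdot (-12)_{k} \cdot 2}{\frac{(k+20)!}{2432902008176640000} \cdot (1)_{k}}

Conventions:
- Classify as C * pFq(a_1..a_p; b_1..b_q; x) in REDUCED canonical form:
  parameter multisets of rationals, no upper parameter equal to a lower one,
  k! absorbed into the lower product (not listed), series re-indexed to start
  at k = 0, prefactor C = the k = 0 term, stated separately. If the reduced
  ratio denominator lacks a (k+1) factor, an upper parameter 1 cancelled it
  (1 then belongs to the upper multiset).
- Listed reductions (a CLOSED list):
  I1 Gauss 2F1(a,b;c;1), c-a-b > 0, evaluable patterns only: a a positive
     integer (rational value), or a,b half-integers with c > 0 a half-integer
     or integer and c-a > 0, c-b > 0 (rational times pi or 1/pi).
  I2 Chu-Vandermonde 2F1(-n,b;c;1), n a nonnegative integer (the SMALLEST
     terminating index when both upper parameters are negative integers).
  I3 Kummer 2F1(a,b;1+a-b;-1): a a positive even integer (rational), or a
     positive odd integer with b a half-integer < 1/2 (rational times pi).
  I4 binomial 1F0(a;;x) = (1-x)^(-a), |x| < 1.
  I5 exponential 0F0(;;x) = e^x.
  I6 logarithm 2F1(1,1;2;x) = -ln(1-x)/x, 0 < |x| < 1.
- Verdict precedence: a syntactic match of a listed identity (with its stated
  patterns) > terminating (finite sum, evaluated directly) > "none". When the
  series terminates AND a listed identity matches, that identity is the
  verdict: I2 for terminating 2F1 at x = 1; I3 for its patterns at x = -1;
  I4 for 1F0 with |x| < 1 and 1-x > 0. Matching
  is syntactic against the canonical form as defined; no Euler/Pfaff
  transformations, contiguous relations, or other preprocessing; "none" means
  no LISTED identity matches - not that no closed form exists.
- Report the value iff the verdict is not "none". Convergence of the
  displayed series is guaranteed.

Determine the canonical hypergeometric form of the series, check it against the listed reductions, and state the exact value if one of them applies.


Canonical form: C = 2 times 2F1 with upper {-12, 8}, lower {21}, x = -1. Verdict: Kummer (I3) applies (x = -1; c = 21 equals 1+a-b for upper {-12, 8}: listed pattern). Sum: \frac{969}{7}.

Key step: from the first term 2: (1)_k (C = 2) is k! itself.
Ratio: r(k) = -1 * (k-12) (k+8) / [(k+21) (k+1)] - rational in k, leading ratio -1; with t_0 = 2, classification follows.


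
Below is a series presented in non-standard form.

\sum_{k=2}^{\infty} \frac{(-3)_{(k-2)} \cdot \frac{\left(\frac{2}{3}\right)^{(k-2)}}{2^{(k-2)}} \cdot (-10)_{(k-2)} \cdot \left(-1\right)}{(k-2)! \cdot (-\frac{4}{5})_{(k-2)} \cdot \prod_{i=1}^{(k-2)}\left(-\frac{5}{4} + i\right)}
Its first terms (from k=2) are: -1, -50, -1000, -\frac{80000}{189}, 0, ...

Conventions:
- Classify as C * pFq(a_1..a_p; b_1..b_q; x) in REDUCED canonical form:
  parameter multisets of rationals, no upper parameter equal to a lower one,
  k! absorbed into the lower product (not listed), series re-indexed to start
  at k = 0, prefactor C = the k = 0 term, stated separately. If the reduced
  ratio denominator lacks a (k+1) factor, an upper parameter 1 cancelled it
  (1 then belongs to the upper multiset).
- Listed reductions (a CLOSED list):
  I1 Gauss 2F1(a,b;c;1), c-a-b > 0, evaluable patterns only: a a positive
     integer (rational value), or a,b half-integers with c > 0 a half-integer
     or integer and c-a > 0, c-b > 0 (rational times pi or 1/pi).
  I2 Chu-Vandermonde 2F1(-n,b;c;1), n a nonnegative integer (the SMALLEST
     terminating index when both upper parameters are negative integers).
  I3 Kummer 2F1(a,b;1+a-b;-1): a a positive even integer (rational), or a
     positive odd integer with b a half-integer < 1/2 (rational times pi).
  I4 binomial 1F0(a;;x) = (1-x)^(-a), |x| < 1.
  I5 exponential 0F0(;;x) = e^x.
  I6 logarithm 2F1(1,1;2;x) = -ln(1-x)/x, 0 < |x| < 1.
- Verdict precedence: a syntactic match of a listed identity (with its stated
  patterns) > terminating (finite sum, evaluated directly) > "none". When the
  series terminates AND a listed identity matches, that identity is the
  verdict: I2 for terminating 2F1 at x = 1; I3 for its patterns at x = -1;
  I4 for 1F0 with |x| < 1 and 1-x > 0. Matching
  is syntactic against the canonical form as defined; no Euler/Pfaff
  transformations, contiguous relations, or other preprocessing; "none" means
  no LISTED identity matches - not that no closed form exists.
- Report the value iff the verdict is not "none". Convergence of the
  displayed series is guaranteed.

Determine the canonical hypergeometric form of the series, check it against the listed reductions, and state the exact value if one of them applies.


Reduced: x = \frac{1}{3}, 2F2, upper = {-10, -3}, lower = {-\frac{4}{5}, -\frac{1}{4}}, C = -1. Verdict: terminating - the sum ends at index 3 because -3 is a negative integer; exact evaluation follows. Value: -\frac{278639}{189}.

The tell: x = \frac{1}{3} and the lower running product (C = -1, x = 1/3) is a rising factorial.
Consecutive-term ratio: r(k) = \frac{1}{3} * (k-10) (k-3) / [(k-\frac{4}{5}) (k-\frac{1}{4}) (k+1)] - rational; roots negated = parameters, x = \frac{1}{3}, C = -1.


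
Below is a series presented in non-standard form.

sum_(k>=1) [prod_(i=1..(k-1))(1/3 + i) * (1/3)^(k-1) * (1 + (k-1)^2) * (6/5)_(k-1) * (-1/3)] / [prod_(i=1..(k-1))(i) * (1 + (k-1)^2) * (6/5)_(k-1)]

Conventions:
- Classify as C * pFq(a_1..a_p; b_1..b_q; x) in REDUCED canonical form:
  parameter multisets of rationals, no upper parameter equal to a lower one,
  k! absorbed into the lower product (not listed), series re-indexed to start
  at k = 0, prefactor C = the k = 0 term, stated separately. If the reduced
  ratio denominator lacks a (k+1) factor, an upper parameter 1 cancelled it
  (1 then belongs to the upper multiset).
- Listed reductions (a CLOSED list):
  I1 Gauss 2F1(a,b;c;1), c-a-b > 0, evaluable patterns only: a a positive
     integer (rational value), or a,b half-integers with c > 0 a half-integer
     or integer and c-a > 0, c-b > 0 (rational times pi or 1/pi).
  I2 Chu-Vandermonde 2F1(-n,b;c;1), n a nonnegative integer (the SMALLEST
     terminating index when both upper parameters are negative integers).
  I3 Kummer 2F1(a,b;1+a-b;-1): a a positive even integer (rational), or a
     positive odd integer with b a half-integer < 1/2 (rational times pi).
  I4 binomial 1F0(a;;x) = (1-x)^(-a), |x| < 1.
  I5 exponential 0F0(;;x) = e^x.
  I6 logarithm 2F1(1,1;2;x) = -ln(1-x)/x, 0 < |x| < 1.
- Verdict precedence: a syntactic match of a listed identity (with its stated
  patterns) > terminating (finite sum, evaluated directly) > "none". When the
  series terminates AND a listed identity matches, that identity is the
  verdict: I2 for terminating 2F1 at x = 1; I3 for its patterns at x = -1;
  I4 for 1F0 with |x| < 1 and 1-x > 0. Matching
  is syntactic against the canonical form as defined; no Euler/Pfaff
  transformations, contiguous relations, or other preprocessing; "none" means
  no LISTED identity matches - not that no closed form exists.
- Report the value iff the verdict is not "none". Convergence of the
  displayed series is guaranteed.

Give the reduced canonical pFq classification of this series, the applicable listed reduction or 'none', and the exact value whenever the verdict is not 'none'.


At argument 1/3: a 1F0 with upper {4/3}, lower {-}, scaled by C = -1/3. Verdict: the I4 binomial reduction applies (the 1F0 binomial series: exponent -4/3, x = 1/3). Sum: (-1/3) * (2/3)^(-4/3).

First insight: with t_0 = -1/3, the running product (C = -1/3, x = 1/3) telescopes to a rising factorial.
Adjacent-term ratio: r(k) = (1/3) * (k+4/3) / [(k+1)] - rational in k, leading ratio (1/3); with t_0 = -1/3, classification follows.


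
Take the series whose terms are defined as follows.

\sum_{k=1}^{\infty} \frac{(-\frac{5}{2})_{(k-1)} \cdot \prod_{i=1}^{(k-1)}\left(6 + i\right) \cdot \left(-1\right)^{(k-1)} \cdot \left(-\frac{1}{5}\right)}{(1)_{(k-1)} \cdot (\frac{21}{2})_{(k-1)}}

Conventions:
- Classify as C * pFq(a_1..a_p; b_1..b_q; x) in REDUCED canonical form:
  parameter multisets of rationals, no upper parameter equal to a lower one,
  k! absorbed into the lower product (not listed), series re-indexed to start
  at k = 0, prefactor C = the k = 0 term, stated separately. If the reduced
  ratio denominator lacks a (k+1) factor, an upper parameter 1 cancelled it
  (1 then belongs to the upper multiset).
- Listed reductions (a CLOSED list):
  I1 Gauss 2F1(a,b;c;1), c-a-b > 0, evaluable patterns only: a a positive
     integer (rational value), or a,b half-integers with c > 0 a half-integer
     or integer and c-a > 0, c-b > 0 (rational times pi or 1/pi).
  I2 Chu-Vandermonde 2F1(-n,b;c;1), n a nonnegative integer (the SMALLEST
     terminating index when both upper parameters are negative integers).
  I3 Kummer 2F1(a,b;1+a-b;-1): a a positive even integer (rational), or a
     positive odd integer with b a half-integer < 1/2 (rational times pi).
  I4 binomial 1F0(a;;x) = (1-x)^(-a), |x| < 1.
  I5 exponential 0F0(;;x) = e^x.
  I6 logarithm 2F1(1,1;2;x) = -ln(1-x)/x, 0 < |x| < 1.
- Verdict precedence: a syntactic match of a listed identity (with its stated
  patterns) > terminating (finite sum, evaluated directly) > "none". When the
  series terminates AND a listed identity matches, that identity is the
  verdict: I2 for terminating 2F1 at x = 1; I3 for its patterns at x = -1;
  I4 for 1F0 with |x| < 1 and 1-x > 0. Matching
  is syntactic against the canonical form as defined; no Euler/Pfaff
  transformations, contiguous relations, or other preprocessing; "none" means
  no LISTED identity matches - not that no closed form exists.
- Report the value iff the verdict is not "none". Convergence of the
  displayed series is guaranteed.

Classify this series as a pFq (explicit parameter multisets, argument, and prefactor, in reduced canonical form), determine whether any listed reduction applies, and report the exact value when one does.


With C = -\frac{1}{5}: the canonical form is 2F1(-\frac{5}{2}, 7; \frac{21}{2}; -1). Verdict: the Kummer evaluation I3 matches (x = -1; c = \frac{21}{2} equals 1+a-b for upper {-\frac{5}{2}, 7}: listed pattern). Exact value: \left(-\frac{969969}{4194304}\right) \cdot \pi.

Key step: with t_0 = -\frac{1}{5}, (1)_k (prefactor -1/5) is k! itself.
Consecutive-term ratio: r(k) = -1 * (k-\frac{5}{2}) (k+7) / [(k+\frac{21}{2}) (k+1)] - rational in k. x = -1; t_0 = -\frac{1}{5}; negate the roots.


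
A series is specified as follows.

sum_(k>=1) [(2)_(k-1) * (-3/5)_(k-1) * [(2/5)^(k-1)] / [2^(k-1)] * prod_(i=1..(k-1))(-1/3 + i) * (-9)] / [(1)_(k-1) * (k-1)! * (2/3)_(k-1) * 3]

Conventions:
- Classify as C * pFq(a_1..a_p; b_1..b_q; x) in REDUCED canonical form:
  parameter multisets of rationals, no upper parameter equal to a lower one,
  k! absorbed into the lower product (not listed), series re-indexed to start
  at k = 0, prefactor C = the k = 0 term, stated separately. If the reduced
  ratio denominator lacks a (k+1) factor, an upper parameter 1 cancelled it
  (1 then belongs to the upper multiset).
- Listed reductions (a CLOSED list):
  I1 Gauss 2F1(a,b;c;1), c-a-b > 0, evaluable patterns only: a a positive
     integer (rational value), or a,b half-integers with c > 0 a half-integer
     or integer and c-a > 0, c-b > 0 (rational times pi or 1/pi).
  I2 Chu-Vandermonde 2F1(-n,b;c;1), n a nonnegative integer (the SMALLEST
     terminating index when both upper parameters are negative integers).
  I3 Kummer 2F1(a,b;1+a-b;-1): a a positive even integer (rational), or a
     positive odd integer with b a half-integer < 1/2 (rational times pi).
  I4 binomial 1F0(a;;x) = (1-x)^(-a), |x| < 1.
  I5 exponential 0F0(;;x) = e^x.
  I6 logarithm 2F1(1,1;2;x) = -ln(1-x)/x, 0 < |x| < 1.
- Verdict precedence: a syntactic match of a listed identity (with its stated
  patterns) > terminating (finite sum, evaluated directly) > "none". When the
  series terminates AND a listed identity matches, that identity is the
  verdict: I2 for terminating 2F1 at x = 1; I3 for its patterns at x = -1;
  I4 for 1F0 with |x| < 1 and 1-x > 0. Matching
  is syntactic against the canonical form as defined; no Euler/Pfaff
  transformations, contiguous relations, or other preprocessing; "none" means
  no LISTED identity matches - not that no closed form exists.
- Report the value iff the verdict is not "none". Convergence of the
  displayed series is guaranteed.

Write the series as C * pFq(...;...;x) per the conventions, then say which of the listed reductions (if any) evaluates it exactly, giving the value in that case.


Reduced: x = 1/5, 2F1, upper = {-3/5, 2}, lower = {1}, C = -3. Verdict: none - this 2F1 at x = 1/5 matches no listed pattern, and upper {-3/5, 2} holds no stopper.

Key observation: t_0 being -3, the constant factors (C = -3) combine into one prefactor.
Adjacent-term ratio: r(k) = (1/5) * (k-3/5) (k+2) / [(k+1) (k+1)] ; factor over Q: parameters, x = (1/5), and C = -3.


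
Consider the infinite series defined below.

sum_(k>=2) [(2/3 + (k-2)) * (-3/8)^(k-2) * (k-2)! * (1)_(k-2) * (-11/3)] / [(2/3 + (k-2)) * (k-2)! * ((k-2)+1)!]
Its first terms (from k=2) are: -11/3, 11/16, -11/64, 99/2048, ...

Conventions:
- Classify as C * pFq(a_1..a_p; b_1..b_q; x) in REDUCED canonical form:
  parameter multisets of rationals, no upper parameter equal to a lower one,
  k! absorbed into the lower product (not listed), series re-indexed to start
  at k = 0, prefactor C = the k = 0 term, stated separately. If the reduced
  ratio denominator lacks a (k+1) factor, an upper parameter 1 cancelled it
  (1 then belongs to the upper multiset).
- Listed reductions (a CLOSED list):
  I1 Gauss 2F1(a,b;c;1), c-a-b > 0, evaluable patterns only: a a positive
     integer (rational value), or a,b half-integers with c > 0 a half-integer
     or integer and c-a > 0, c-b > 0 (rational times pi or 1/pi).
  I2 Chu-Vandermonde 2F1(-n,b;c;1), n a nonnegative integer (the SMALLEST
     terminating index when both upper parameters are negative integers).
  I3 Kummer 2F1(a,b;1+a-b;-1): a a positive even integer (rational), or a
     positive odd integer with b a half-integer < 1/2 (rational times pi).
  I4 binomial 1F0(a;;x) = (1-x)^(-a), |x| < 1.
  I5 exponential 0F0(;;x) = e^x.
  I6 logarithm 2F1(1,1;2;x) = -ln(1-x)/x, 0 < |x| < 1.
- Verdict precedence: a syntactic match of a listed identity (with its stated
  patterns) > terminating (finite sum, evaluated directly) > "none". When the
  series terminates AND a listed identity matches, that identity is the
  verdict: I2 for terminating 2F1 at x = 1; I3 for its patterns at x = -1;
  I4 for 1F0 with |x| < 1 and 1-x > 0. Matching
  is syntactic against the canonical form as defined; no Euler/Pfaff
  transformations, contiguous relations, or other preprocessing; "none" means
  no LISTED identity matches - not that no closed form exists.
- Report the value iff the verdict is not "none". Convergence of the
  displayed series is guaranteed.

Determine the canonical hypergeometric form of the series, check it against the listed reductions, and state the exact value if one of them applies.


The tell: from the first term -11/3: the factor k + 2/3 cancels (top and bottom), leaving prefactor -11/3.
Ratio: r(k) = (-3/8) * (k+1) (k+1) / [(k+2) (k+1)] - poly over poly, x = (-3/8) from leading terms; C = -11/3 at k = 0.

With C = -11/3: the canonical form is 2F1(1, 1; 2; -3/8). Verdict: the I6 logarithm reduction applies (the logarithm: parameters (1,1;2), x = -3/8). Hence: (-88/9) * ln(11/8).


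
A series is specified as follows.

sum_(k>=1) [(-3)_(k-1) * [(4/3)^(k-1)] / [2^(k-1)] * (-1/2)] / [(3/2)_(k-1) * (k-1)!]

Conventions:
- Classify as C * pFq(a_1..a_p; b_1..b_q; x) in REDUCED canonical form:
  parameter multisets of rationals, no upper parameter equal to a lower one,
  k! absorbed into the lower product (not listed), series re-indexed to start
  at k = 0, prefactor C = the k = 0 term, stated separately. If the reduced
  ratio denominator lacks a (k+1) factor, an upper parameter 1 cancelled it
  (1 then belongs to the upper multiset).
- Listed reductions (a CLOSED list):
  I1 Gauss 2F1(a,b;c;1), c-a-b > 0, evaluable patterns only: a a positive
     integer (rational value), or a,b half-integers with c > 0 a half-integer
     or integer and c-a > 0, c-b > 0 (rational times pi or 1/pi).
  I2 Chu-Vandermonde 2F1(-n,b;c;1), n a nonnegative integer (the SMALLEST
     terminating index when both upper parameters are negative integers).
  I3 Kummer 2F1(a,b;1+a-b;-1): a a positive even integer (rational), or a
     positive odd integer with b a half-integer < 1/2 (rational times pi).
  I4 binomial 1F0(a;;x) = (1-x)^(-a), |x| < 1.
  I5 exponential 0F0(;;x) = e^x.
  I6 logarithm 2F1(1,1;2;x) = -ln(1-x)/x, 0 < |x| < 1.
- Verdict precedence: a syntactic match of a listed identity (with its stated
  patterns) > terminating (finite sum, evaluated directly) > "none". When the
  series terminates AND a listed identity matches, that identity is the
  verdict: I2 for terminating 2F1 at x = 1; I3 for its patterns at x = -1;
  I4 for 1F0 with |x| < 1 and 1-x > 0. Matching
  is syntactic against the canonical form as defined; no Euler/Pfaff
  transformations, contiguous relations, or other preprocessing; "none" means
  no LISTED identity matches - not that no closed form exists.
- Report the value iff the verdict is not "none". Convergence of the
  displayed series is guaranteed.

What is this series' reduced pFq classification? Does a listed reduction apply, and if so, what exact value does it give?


Canonical form: C = -1/2 times 1F1 with upper {-3}, lower {3/2}, x = 2/3. Verdict: terminating. (-3)_k vanishes past k = 3, leaving a 4-term sum, computed directly. Hence: 1/5670.

Key observation: t_0 = -1/2 here, and the two k-th powers (prefactor -1/2) combine into one argument.
Step ratio: r(k) = (2/3) * (k-3) / [(k+3/2) (k+1)] - rational; roots negated = parameters, x = (2/3), C = -1/2.


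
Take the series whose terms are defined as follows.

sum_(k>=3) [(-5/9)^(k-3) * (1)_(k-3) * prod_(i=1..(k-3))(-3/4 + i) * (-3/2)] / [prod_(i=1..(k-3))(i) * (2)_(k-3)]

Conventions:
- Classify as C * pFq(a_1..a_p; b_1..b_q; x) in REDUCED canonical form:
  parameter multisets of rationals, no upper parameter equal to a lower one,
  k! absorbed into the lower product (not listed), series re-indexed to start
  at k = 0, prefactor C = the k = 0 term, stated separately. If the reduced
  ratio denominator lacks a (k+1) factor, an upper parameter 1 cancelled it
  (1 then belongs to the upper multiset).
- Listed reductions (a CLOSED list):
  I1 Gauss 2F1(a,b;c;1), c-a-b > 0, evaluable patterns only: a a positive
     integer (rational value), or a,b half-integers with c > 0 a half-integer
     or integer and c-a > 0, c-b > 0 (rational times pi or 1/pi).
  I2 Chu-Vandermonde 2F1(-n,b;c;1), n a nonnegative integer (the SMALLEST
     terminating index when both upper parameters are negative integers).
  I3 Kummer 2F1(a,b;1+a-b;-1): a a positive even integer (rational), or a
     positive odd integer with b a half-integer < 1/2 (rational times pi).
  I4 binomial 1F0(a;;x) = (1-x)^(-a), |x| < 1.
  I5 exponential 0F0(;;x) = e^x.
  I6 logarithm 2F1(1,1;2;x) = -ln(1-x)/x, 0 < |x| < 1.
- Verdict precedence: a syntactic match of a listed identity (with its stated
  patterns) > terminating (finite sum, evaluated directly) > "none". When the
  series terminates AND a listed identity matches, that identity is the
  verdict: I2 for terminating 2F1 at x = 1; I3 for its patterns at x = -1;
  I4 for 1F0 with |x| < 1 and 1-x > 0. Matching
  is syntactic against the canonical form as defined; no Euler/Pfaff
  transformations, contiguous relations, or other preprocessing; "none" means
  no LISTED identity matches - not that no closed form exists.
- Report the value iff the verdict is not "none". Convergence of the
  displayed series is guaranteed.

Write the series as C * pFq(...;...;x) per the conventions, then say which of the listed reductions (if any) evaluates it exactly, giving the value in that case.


Classification (C = -3/2): 2F1 with upper {1/4, 1}, lower {2}, argument x = -5/9. Verdict: none. No listed pattern accepts 2F1(1/4, 1; 2; -5/9).

The tell: with t_0 = -3/2, the product of the first k integers (C = -3/2, x = -5/9) is k!.
Consecutive-term ratio: r(k) = (-5/9) * (k+1/4) (k+1) / [(k+2) (k+1)] - rational; roots negated = parameters, x = (-5/9), C = -3/2.


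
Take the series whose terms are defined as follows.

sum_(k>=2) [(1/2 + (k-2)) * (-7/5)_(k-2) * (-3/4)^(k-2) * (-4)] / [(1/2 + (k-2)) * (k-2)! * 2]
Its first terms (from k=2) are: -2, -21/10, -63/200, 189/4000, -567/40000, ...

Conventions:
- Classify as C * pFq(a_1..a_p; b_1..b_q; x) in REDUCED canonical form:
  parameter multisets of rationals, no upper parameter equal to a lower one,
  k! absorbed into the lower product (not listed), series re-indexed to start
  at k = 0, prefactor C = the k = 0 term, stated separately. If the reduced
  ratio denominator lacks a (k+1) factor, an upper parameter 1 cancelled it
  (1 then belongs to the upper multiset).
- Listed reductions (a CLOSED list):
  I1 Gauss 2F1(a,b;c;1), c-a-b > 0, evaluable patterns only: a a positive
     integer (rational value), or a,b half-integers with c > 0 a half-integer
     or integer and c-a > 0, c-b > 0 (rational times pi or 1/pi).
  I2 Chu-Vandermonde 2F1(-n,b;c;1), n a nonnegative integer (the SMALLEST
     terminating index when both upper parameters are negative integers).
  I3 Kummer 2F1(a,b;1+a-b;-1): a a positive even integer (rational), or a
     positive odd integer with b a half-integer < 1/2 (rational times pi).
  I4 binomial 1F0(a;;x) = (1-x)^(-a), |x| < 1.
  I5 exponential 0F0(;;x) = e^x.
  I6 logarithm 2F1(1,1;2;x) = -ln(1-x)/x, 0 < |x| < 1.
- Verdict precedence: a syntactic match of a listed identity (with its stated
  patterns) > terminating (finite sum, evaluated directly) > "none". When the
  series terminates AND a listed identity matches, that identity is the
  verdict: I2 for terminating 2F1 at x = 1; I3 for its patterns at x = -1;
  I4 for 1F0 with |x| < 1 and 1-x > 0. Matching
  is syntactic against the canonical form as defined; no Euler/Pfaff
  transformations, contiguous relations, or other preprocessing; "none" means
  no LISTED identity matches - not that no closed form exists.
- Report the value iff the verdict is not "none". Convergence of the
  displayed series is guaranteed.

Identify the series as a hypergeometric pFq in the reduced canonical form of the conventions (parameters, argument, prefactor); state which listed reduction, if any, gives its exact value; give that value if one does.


Canonical form: C = -2 times 1F0 with upper {-7/5}, lower {-}, x = -3/4. Verdict: the I4 binomial reduction fires (the 1F0 binomial series: exponent 7/5, x = -3/4). Hence: (-2) * (7/4)^(7/5).

First insight: with t_0 = -2, the factor k + 1/2 cancels (top and bottom), leaving C = -2.
Step ratio: r(k) = (-3/4) * (k-7/5) / [(k+1)] - rational; roots negated = parameters, x = (-3/4), C = -2.
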